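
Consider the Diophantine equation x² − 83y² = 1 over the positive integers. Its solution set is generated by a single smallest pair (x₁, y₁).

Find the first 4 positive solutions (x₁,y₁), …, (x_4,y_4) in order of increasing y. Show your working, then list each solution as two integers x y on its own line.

[9; 9,18] for √83; ℓ=2 ⇒ convergent index 1
step 0: (9, 1)  from 9·(1,0) + (0,1)
step 1: (82, 9)  from 9·(9,1) + (1,0)
→ (82, 9).  Check: 82²=6724, 83·9²=6723, difference 1.
k=2:  x_2 = 82·82+83·9·9 = 13447,  y_2 = 82·9+9·82 = 1476
k=3:  x_3 = 82·13447+83·9·1476 = 2205226,  y_3 = 82·1476+9·13447 = 242055
k=4:  x_4 = 82·2205226+83·9·242055 = 361643617,  y_4 = 82·242055+9·2205226 = 39695544

82 9
13447 1476
2205226 242055
361643617 39695544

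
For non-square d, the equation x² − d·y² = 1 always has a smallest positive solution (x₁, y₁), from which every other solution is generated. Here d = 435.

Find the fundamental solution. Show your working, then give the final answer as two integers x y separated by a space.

146 7

d=435: √d = [20; 1,5,1,40] (ℓ=4, even), read p_3/q_3
k=0  a_k=20  p_k/q_k = 20/1
…
k=2  a_k=5  p_k/q_k = 125/6
k=3  a_k=1  p_k/q_k = 146/7
→ (146, 7).  Check: 146²=21316, 435·7²=21315, difference 1.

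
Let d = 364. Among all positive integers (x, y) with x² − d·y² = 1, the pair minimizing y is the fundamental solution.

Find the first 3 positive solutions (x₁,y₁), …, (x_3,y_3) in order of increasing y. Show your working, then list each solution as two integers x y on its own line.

√364 → a₀=19, period (12,1,2,3,1,8,1,3,2,1,12,38); ℓ=12 even so k=11
i=0: a=19 ⇒ p=19, q=1
…
i=3: a=2 ⇒ p=725, q=38
…
i=5: a=1 ⇒ p=3148, q=165
…
i=7: a=1 ⇒ p=30755, q=1612
i=8: a=3 ⇒ p=119872, q=6283
…
i=10: a=1 ⇒ p=390371, q=20461
i=11: a=12 ⇒ p=4954951, q=259710
→ (4954951, 259710).  Check: 4954951²=24551539412401, 364·259710²=24551539412400, difference 1.
k=2:  x_2 = 4954951·4954951+364·259710·259710 = 49103078824801,  y_2 = 4954951·259710+259710·4954951 = 2573700648420
k=3:  x_3 = 4954951·49103078824801+364·259710·2573700648420 = 486606699052048124551,  y_3 = 4954951·2573700648420+259710·49103078824801 = 25505121203178395130

4954951 259710
49103078824801 2573700648420
486606699052048124551 25505121203178395130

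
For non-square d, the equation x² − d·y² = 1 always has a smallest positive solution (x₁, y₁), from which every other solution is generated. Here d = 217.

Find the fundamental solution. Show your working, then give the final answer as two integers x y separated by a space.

3844063 260952

d=217: √d = [14; 1,2,1,2,1,…,2,1,28] (ℓ=16, even), read p_15/q_15
step 0: (14, 1)  from 14·(1,0) + (0,1)
…
step 3: (59, 4)  from 1·(44,3) + (15,1)
step 4: (162, 11)  from 2·(59,4) + (44,3)
…
step 6: (383, 26)  from 1·(221,15) + (162,11)
…
step 11: (293381, 19916)  from 1·(154218,10469) + (139163,9447)
step 12: (740980, 50301)  from 2·(293381,19916) + (154218,10469)
…
step 14: (2809702, 190735)  from 2·(1034361,70217) + (740980,50301)
step 15: (3844063, 260952)  from 1·(2809702,190735) + (1034361,70217)
fundamental: x₁=3844063, y₁=260952  (since 14776820347969 − 217·68095946304 = 1)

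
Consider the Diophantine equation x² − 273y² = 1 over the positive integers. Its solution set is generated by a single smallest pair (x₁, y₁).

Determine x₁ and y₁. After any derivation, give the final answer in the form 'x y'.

√273 → a₀=16, period (1,1,10,1,1,32); ℓ=6 even so k=5
k=0  a_k=16  p_k/q_k = 16/1
…
k=4  a_k=1  p_k/q_k = 380/23
k=5  a_k=1  p_k/q_k = 727/44
→ (727, 44).  Check: 727²=528529, 273·44²=528528, difference 1.

727 44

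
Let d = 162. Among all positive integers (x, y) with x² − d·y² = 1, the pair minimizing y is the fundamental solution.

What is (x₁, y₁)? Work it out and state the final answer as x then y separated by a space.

√162 = [12; 1,2,1,2,12,2,1,2,1,24, …], period ℓ=10 (even) → k=9
k=0  a_k=12  p_k/q_k = 12/1
k=1  a_k=1  p_k/q_k = 13/1
…
k=5  a_k=12  p_k/q_k = 1731/136
k=6  a_k=2  p_k/q_k = 3602/283
…
k=8  a_k=2  p_k/q_k = 14268/1121
k=9  a_k=1  p_k/q_k = 19601/1540
→ (19601, 1540).  Check: 19601²=384199201, 162·1540²=384199200, difference 1.

19601 1540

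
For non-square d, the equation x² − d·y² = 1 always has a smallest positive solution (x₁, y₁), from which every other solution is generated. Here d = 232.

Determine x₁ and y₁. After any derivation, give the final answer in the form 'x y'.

19603 1287

d=232: √d = [15; 4,3,7,3,4,30] (ℓ=6, even), read p_5/q_5
a_0=15:  p_0=15·1+0=15,  q_0=15·0+1=1
…
a_3=7:  p_3=7·198+61=1447,  q_3=7·13+4=95
a_4=3:  p_4=3·1447+198=4539,  q_4=3·95+13=298
a_5=4:  p_5=4·4539+1447=19603,  q_5=4·298+95=1287
fundamental: x₁=19603, y₁=1287  (since 384277609 − 232·1656369 = 1)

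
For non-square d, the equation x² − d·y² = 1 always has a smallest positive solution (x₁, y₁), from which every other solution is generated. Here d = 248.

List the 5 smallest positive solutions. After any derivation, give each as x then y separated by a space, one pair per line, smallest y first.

63 4
7937 504
999999 63500
125991937 8000496
15873984063 1007998996

√248 = [15; 1,2,1,30, …], period ℓ=4 (even) → k=3
k=0  a_k=15  p_k/q_k = 15/1
…
k=2  a_k=2  p_k/q_k = 47/3
k=3  a_k=1  p_k/q_k = 63/4
→ (63, 4).  Check: 63²=3969, 248·4²=3968, difference 1.
(63+4√248)^2 = 7937 + 504√248
(63+4√248)^3 = 999999 + 63500√248
(63+4√248)^4 = 125991937 + 8000496√248
(63+4√248)^5 = 15873984063 + 1007998996√248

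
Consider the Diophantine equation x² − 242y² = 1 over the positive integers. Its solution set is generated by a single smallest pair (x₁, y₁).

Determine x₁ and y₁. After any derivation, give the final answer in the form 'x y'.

19601 1260

√242 → a₀=15, period (1,1,3,1,14,1,3,1,1,30); ℓ=10 even so k=9
k=0  a_k=15  p_k/q_k = 15/1
k=1  a_k=1  p_k/q_k = 16/1
k=2  a_k=1  p_k/q_k = 31/2
…
k=6  a_k=1  p_k/q_k = 2209/142
…
k=8  a_k=1  p_k/q_k = 10905/701
k=9  a_k=1  p_k/q_k = 19601/1260
fundamental: x₁=19601, y₁=1260  (since 384199201 − 242·1587600 = 1)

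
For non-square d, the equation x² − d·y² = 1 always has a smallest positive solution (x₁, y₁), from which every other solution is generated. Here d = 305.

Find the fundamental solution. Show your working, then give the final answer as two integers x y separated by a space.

489 28

√305 → a₀=17, period (2,6,2,34); ℓ=4 even so k=3
k=0  a_k=17  p_k/q_k = 17/1
k=1  a_k=2  p_k/q_k = 35/2
k=2  a_k=6  p_k/q_k = 227/13
k=3  a_k=2  p_k/q_k = 489/28
→ (489, 28).  Check: 489²=239121, 305·28²=239120, difference 1.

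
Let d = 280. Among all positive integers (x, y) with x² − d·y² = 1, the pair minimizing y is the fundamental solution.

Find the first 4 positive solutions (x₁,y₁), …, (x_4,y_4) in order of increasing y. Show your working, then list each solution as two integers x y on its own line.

√280 = [16; 1,2,1,2,1,32, …], period ℓ=6 (even) → k=5
step 0: (16, 1)  from 16·(1,0) + (0,1)
step 1: (17, 1)  from 1·(16,1) + (1,0)
step 2: (50, 3)  from 2·(17,1) + (16,1)
step 3: (67, 4)  from 1·(50,3) + (17,1)
step 4: (184, 11)  from 2·(67,4) + (50,3)
step 5: (251, 15)  from 1·(184,11) + (67,4)
→ (251, 15).  Check: 251²=63001, 280·15²=63000, difference 1.
n=2: (251,15)∘(251,15) = (251·251+280·15·15, 251·15+15·251) = (126001,7530)
n=3: (126001,7530)∘(251,15) = (251·126001+280·15·7530, 251·7530+15·126001) = (63252251,3780045)
n=4: (63252251,3780045)∘(251,15) = (251·63252251+280·15·3780045, 251·3780045+15·63252251) = (31752504001,1897575060)

251 15
126001 7530
63252251 3780045
31752504001 1897575060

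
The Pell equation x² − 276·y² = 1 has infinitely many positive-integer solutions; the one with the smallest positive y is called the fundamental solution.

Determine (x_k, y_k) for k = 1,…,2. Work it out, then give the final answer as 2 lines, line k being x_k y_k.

7775 468
120901249 7277400

[16; 1,1,1,1,2,2,2,1,1,1,1,32] for √276; ℓ=12 ⇒ convergent index 11
i=0: a=16 ⇒ p=16, q=1
…
i=2: a=1 ⇒ p=33, q=2
i=3: a=1 ⇒ p=50, q=3
i=4: a=1 ⇒ p=83, q=5
…
i=6: a=2 ⇒ p=515, q=31
i=7: a=2 ⇒ p=1246, q=75
…
i=10: a=1 ⇒ p=4768, q=287
i=11: a=1 ⇒ p=7775, q=468
fundamental: x₁=7775, y₁=468  (since 60450625 − 276·219024 = 1)
(x_2, y_2) = (7775·7775 + 276·468·468, 7775·468 + 468·7775) = (120901249, 7277400)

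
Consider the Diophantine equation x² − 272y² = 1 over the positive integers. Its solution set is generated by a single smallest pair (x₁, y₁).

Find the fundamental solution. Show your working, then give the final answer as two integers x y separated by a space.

33 2

d=272: √d = [16; 2,32] (ℓ=2, even), read p_1/q_1
k=0  a_k=16  p_k/q_k = 16/1
k=1  a_k=2  p_k/q_k = 33/2
(x₁, y₁) = (33, 2);  33² − 272·2² = 1 ✓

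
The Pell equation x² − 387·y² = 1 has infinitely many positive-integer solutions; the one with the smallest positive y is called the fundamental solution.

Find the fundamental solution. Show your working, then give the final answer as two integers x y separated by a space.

3482 177

[19; 1,2,19,2,1,38] for √387; ℓ=6 ⇒ convergent index 5
i=0: a=19 ⇒ p=19, q=1
…
i=2: a=2 ⇒ p=59, q=3
i=3: a=19 ⇒ p=1141, q=58
i=4: a=2 ⇒ p=2341, q=119
i=5: a=1 ⇒ p=3482, q=177
→ (3482, 177).  Check: 3482²=12124324, 387·177²=12124323, difference 1.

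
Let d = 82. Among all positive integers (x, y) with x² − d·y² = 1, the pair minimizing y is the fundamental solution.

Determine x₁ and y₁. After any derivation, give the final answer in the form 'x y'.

d=82: √d = [9; 18] (ℓ=1, odd), read p_1/q_1
step 0: (9, 1)  from 9·(1,0) + (0,1)
step 1: (163, 18)  from 18·(9,1) + (1,0)
fundamental: x₁=163, y₁=18  (since 26569 − 82·324 = 1)

163 18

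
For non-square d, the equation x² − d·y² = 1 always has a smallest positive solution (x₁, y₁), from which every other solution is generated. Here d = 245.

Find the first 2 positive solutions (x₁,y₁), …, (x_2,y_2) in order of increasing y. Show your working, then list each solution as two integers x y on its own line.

[15; 1,1,1,7,6,7,1,1,1,30] for √245; ℓ=10 ⇒ convergent index 9
i=0: a=15 ⇒ p=15, q=1
i=1: a=1 ⇒ p=16, q=1
i=2: a=1 ⇒ p=31, q=2
i=3: a=1 ⇒ p=47, q=3
…
i=8: a=1 ⇒ p=33825, q=2161
i=9: a=1 ⇒ p=51841, q=3312
fundamental: x₁=51841, y₁=3312  (since 2687489281 − 245·10969344 = 1)
(51841+3312√245)^2 = 5374978561 + 343394784√245

51841 3312
5374978561 343394784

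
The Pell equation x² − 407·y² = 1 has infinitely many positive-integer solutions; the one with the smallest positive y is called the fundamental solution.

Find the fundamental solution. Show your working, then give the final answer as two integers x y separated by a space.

2663 132

d=407: √d = [20; 5,1,2,1,5,40] (ℓ=6, even), read p_5/q_5
k=0  a_k=20  p_k/q_k = 20/1
k=1  a_k=5  p_k/q_k = 101/5
k=2  a_k=1  p_k/q_k = 121/6
…
k=4  a_k=1  p_k/q_k = 464/23
k=5  a_k=5  p_k/q_k = 2663/132
(x₁, y₁) = (2663, 132);  2663² − 407·132² = 1 ✓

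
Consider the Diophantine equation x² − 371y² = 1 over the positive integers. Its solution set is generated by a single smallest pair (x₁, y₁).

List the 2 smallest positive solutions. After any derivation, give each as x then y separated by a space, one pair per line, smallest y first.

1695 88
5746049 298320

√371 → a₀=19, period (3,1,4,1,3,38); ℓ=6 even so k=5
k=0  a_k=19  p_k/q_k = 19/1
k=1  a_k=3  p_k/q_k = 58/3
k=2  a_k=1  p_k/q_k = 77/4
k=3  a_k=4  p_k/q_k = 366/19
k=4  a_k=1  p_k/q_k = 443/23
k=5  a_k=3  p_k/q_k = 1695/88
→ (1695, 88).  Check: 1695²=2873025, 371·88²=2873024, difference 1.
(1695+88√371)^2 = 5746049 + 298320√371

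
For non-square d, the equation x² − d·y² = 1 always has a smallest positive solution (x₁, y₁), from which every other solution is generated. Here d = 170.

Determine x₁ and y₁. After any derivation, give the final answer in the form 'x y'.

339 26

√170 → a₀=13, period (26); ℓ=1 odd so k=1
i=0: a=13 ⇒ p=13, q=1
i=1: a=26 ⇒ p=339, q=26
→ (339, 26).  Check: 339²=114921, 170·26²=114920, difference 1.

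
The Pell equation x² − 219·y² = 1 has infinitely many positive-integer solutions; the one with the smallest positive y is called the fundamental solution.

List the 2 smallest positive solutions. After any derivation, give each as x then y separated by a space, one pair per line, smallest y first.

74 5
10951 740

[14; 1,3,1,28] for √219; ℓ=4 ⇒ convergent index 3
i=0: a=14 ⇒ p=14, q=1
i=1: a=1 ⇒ p=15, q=1
i=2: a=3 ⇒ p=59, q=4
i=3: a=1 ⇒ p=74, q=5
fundamental: x₁=74, y₁=5  (since 5476 − 219·25 = 1)
k=2:  x_2 = 74·74+219·5·5 = 10951,  y_2 = 74·5+5·74 = 740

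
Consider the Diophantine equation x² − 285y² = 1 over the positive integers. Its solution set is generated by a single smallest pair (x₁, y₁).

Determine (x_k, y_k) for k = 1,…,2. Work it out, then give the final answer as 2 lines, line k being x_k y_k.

d=285: √d = [16; 1,7,2,7,1,32] (ℓ=6, even), read p_5/q_5
a_0=16:  p_0=16·1+0=16,  q_0=16·0+1=1
a_1=1:  p_1=1·16+1=17,  q_1=1·1+0=1
…
a_3=2:  p_3=2·135+17=287,  q_3=2·8+1=17
a_4=7:  p_4=7·287+135=2144,  q_4=7·17+8=127
a_5=1:  p_5=1·2144+287=2431,  q_5=1·127+17=144
(x₁, y₁) = (2431, 144);  2431² − 285·144² = 1 ✓
k=2:  x_2 = 2431·2431+285·144·144 = 11819521,  y_2 = 2431·144+144·2431 = 700128

2431 144
11819521 700128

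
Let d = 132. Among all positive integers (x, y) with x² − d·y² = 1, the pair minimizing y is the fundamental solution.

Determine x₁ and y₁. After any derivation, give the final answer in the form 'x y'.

23 2

d=132: √d = [11; 2,22] (ℓ=2, even), read p_1/q_1
a_0=11:  p_0=11·1+0=11,  q_0=11·0+1=1
a_1=2:  p_1=2·11+1=23,  q_1=2·1+0=2
(x₁, y₁) = (23, 2);  23² − 132·2² = 1 ✓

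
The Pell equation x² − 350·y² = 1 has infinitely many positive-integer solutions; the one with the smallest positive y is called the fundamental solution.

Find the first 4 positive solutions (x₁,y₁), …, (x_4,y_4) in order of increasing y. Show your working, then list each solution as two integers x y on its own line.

449 24
403201 21552
362074049 19353672
325142092801 17379575904

d=350: √d = [18; 1,2,2,2,1,36] (ℓ=6, even), read p_5/q_5
step 0: (18, 1)  from 18·(1,0) + (0,1)
step 1: (19, 1)  from 1·(18,1) + (1,0)
step 2: (56, 3)  from 2·(19,1) + (18,1)
step 3: (131, 7)  from 2·(56,3) + (19,1)
step 4: (318, 17)  from 2·(131,7) + (56,3)
step 5: (449, 24)  from 1·(318,17) + (131,7)
fundamental: x₁=449, y₁=24  (since 201601 − 350·576 = 1)
(x_2, y_2) = (449·449 + 350·24·24, 449·24 + 24·449) = (403201, 21552)
(x_3, y_3) = (449·403201 + 350·24·21552, 449·21552 + 24·403201) = (362074049, 19353672)
(x_4, y_4) = (449·362074049 + 350·24·19353672, 449·19353672 + 24·362074049) = (325142092801, 17379575904)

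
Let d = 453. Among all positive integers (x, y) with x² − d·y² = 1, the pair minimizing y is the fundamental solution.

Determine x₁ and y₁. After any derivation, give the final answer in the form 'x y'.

√453 → a₀=21, period (3,1,1,10,14,10,1,1,3,42); ℓ=10 even so k=9
i=0: a=21 ⇒ p=21, q=1
i=1: a=3 ⇒ p=64, q=3
i=2: a=1 ⇒ p=85, q=4
i=3: a=1 ⇒ p=149, q=7
…
i=5: a=14 ⇒ p=22199, q=1043
…
i=7: a=1 ⇒ p=245764, q=11547
i=8: a=1 ⇒ p=469329, q=22051
i=9: a=3 ⇒ p=1653751, q=77700
(x₁, y₁) = (1653751, 77700);  1653751² − 453·77700² = 1 ✓

1653751 77700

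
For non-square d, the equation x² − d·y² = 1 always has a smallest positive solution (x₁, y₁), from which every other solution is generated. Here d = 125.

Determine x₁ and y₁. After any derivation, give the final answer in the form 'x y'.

930249 83204

d=125: √d = [11; 5,1,1,5,22] (ℓ=5, odd), read p_9/q_9
i=0: a=11 ⇒ p=11, q=1
i=1: a=5 ⇒ p=56, q=5
i=2: a=1 ⇒ p=67, q=6
…
i=4: a=5 ⇒ p=682, q=61
…
i=6: a=5 ⇒ p=76317, q=6826
i=7: a=1 ⇒ p=91444, q=8179
i=8: a=1 ⇒ p=167761, q=15005
i=9: a=5 ⇒ p=930249, q=83204
fundamental: x₁=930249, y₁=83204  (since 865363202001 − 125·6922905616 = 1)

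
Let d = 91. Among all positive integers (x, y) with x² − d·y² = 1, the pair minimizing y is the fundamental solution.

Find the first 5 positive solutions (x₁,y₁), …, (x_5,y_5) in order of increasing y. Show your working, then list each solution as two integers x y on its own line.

d=91: √d = [9; 1,1,5,1,5,1,1,18] (ℓ=8, even), read p_7/q_7
k=0  a_k=9  p_k/q_k = 9/1
k=1  a_k=1  p_k/q_k = 10/1
…
k=3  a_k=5  p_k/q_k = 105/11
…
k=5  a_k=5  p_k/q_k = 725/76
k=6  a_k=1  p_k/q_k = 849/89
k=7  a_k=1  p_k/q_k = 1574/165
fundamental: x₁=1574, y₁=165  (since 2477476 − 91·27225 = 1)
(x_2, y_2) = (1574·1574 + 91·165·165, 1574·165 + 165·1574) = (4954951, 519420)
(x_3, y_3) = (1574·4954951 + 91·165·519420, 1574·519420 + 165·4954951) = (15598184174, 1635133995)
(x_4, y_4) = (1574·15598184174 + 91·165·1635133995, 1574·1635133995 + 165·15598184174) = (49103078824801, 5147401296840)
(x_5, y_5) = (1574·49103078824801 + 91·165·5147401296840, 1574·5147401296840 + 165·49103078824801) = (154576476542289374, 16204017647318325)

1574 165
4954951 519420
15598184174 1635133995
49103078824801 5147401296840
154576476542289374 16204017647318325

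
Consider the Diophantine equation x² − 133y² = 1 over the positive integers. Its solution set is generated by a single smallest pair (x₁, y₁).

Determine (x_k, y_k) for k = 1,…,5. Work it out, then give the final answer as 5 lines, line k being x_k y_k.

2588599 224460
13401689565601 1162073863080
69383200415647777399 6016286479789825380
359210566425477440164982401 31147506330593762303822160
1859704226076779569066850908714999 161256807479731348725343689282300

√133 = [11; 1,1,7,5,1,…,1,1,22, …], period ℓ=16 (even) → k=15
step 0: (11, 1)  from 11·(1,0) + (0,1)
…
step 2: (23, 2)  from 1·(12,1) + (11,1)
step 3: (173, 15)  from 7·(23,2) + (12,1)
step 4: (888, 77)  from 5·(173,15) + (23,2)
…
step 14: (1378591, 119539)  from 1·(1210008,104921) + (168583,14618)
step 15: (2588599, 224460)  from 1·(1378591,119539) + (1210008,104921)
→ (2588599, 224460).  Check: 2588599²=6700844782801, 133·224460²=6700844782800, difference 1.
(2588599+224460√133)^2 = 13401689565601 + 1162073863080√133
(2588599+224460√133)^3 = 69383200415647777399 + 6016286479789825380√133
(2588599+224460√133)^4 = 359210566425477440164982401 + 31147506330593762303822160√133
(2588599+224460√133)^5 = 1859704226076779569066850908714999 + 161256807479731348725343689282300√133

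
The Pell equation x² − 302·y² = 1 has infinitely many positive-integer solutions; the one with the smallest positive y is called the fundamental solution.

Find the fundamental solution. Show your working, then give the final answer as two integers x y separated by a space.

[17; 2,1,1,1,4,…,1,2,34] for √302; ℓ=16 ⇒ convergent index 15
step 0: (17, 1)  from 17·(1,0) + (0,1)
step 1: (35, 2)  from 2·(17,1) + (1,0)
…
step 5: (643, 37)  from 4·(139,8) + (87,5)
…
step 7: (2068, 119)  from 1·(1425,82) + (643,37)
…
step 9: (36581, 2105)  from 1·(34513,1986) + (2068,119)
…
step 11: (467281, 26889)  from 4·(107675,6196) + (36581,2105)
…
step 14: (1617193, 93059)  from 1·(1042237,59974) + (574956,33085)
step 15: (4276623, 246092)  from 2·(1617193,93059) + (1042237,59974)
(x₁, y₁) = (4276623, 246092);  4276623² − 302·246092² = 1 ✓

4276623 246092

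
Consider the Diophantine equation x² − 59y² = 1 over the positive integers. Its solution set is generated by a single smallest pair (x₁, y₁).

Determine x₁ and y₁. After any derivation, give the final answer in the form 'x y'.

530 69

√59 → a₀=7, period (1,2,7,2,1,14); ℓ=6 even so k=5
i=0: a=7 ⇒ p=7, q=1
i=1: a=1 ⇒ p=8, q=1
i=2: a=2 ⇒ p=23, q=3
i=3: a=7 ⇒ p=169, q=22
i=4: a=2 ⇒ p=361, q=47
i=5: a=1 ⇒ p=530, q=69
(x₁, y₁) = (530, 69);  530² − 59·69² = 1 ✓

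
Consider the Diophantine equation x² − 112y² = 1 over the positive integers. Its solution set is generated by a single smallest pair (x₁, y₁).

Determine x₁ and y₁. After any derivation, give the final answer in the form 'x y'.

d=112: √d = [10; 1,1,2,1,1,20] (ℓ=6, even), read p_5/q_5
k=0  a_k=10  p_k/q_k = 10/1
…
k=2  a_k=1  p_k/q_k = 21/2
…
k=4  a_k=1  p_k/q_k = 74/7
k=5  a_k=1  p_k/q_k = 127/12
(x₁, y₁) = (127, 12);  127² − 112·12² = 1 ✓

127 12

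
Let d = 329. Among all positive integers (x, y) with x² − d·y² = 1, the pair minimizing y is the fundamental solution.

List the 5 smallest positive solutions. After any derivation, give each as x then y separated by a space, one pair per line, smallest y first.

d=329: √d = [18; 7,4,2,1,1,4,1,1,2,4,7,36] (ℓ=12, even), read p_11/q_11
k=0  a_k=18  p_k/q_k = 18/1
…
k=2  a_k=4  p_k/q_k = 526/29
…
k=6  a_k=4  p_k/q_k = 13241/730
…
k=9  a_k=2  p_k/q_k = 74857/4127
k=10  a_k=4  p_k/q_k = 328794/18127
k=11  a_k=7  p_k/q_k = 2376415/131016
fundamental: x₁=2376415, y₁=131016  (since 5647348252225 − 329·17165192256 = 1)
(2376415+131016√329)^2 = 11294696504449 + 622696775280√329
(2376415+131016√329)^3 = 53681772387237964255 + 2959571914453911384√329
(2376415+131016√329)^4 = 255140338255224918953587201 + 14066342182173360946441440√329
(2376415+131016√329)^5 = 1212638653869526969777790618564575 + 66854933113696055535160815363816√329

2376415 131016
11294696504449 622696775280
53681772387237964255 2959571914453911384
255140338255224918953587201 14066342182173360946441440
1212638653869526969777790618564575 66854933113696055535160815363816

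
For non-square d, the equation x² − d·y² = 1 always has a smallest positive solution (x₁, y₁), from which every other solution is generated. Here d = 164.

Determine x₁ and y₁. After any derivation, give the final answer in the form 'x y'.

√164 → a₀=12, period (1,4,6,4,1,24); ℓ=6 even so k=5
i=0: a=12 ⇒ p=12, q=1
i=1: a=1 ⇒ p=13, q=1
…
i=4: a=4 ⇒ p=1652, q=129
i=5: a=1 ⇒ p=2049, q=160
fundamental: x₁=2049, y₁=160  (since 4198401 − 164·25600 = 1)

2049 160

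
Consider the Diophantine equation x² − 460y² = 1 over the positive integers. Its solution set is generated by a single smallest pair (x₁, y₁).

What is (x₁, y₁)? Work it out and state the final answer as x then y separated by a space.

√460 → a₀=21, period (2,4,3,1,2,10,2,1,3,4,2,42); ℓ=12 even so k=11
a_0=21:  p_0=21·1+0=21,  q_0=21·0+1=1
a_1=2:  p_1=2·21+1=43,  q_1=2·1+0=2
…
a_4=1:  p_4=1·622+193=815,  q_4=1·29+9=38
…
a_6=10:  p_6=10·2252+815=23335,  q_6=10·105+38=1088
…
a_8=1:  p_8=1·48922+23335=72257,  q_8=1·2281+1088=3369
…
a_10=4:  p_10=4·265693+72257=1135029,  q_10=4·12388+3369=52921
a_11=2:  p_11=2·1135029+265693=2535751,  q_11=2·52921+12388=118230
→ (2535751, 118230).  Check: 2535751²=6430033134001, 460·118230²=6430033134000, difference 1.

2535751 118230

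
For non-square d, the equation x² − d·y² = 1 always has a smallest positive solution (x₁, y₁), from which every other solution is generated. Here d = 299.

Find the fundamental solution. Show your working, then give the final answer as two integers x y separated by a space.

415 24

√299 = [17; 3,2,3,34, …], period ℓ=4 (even) → k=3
a_0=17:  p_0=17·1+0=17,  q_0=17·0+1=1
a_1=3:  p_1=3·17+1=52,  q_1=3·1+0=3
a_2=2:  p_2=2·52+17=121,  q_2=2·3+1=7
a_3=3:  p_3=3·121+52=415,  q_3=3·7+3=24
fundamental: x₁=415, y₁=24  (since 172225 − 299·576 = 1)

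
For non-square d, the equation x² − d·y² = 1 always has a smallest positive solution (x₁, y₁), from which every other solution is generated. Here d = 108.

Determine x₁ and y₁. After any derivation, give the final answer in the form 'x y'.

√108 → a₀=10, period (2,1,1,4,1,1,2,20); ℓ=8 even so k=7
step 0: (10, 1)  from 10·(1,0) + (0,1)
…
step 6: (530, 51)  from 1·(291,28) + (239,23)
step 7: (1351, 130)  from 2·(530,51) + (291,28)
→ (1351, 130).  Check: 1351²=1825201, 108·130²=1825200, difference 1.

1351 130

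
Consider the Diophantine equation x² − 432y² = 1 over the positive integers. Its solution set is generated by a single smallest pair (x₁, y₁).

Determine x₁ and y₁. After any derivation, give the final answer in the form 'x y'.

√432 = [20; 1,3,1,1,1,3,1,40, …], period ℓ=8 (even) → k=7
k=0  a_k=20  p_k/q_k = 20/1
…
k=3  a_k=1  p_k/q_k = 104/5
k=4  a_k=1  p_k/q_k = 187/9
k=5  a_k=1  p_k/q_k = 291/14
k=6  a_k=3  p_k/q_k = 1060/51
k=7  a_k=1  p_k/q_k = 1351/65
→ (1351, 65).  Check: 1351²=1825201, 432·65²=1825200, difference 1.

1351 65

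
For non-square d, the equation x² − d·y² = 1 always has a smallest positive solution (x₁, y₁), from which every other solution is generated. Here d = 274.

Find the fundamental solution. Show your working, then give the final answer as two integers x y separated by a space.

[16; 1,1,4,4,1,1,32] for √274; ℓ=7 ⇒ convergent index 13
i=0: a=16 ⇒ p=16, q=1
i=1: a=1 ⇒ p=17, q=1
i=2: a=1 ⇒ p=33, q=2
…
i=4: a=4 ⇒ p=629, q=38
i=5: a=1 ⇒ p=778, q=47
i=6: a=1 ⇒ p=1407, q=85
i=7: a=32 ⇒ p=45802, q=2767
i=8: a=1 ⇒ p=47209, q=2852
i=9: a=1 ⇒ p=93011, q=5619
i=10: a=4 ⇒ p=419253, q=25328
…
i=12: a=1 ⇒ p=2189276, q=132259
i=13: a=1 ⇒ p=3959299, q=239190
→ (3959299, 239190).  Check: 3959299²=15676048571401, 274·239190²=15676048571400, difference 1.

3959299 239190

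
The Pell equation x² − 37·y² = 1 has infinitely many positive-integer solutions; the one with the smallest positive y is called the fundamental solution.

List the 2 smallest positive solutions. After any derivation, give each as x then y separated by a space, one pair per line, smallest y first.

d=37: √d = [6; 12] (ℓ=1, odd), read p_1/q_1
i=0: a=6 ⇒ p=6, q=1
i=1: a=12 ⇒ p=73, q=12
→ (73, 12).  Check: 73²=5329, 37·12²=5328, difference 1.
(73+12√37)^2 = 10657 + 1752√37

73 12
10657 1752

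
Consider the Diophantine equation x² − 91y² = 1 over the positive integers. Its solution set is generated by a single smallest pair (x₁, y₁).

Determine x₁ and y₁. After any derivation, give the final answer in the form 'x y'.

√91 → a₀=9, period (1,1,5,1,5,1,1,18); ℓ=8 even so k=7
step 0: (9, 1)  from 9·(1,0) + (0,1)
…
step 2: (19, 2)  from 1·(10,1) + (9,1)
step 3: (105, 11)  from 5·(19,2) + (10,1)
step 4: (124, 13)  from 1·(105,11) + (19,2)
step 5: (725, 76)  from 5·(124,13) + (105,11)
step 6: (849, 89)  from 1·(725,76) + (124,13)
step 7: (1574, 165)  from 1·(849,89) + (725,76)
→ (1574, 165).  Check: 1574²=2477476, 91·165²=2477475, difference 1.

1574 165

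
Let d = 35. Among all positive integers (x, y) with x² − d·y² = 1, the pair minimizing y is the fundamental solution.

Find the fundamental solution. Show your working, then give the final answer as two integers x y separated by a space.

√35 = [5; 1,10, …], period ℓ=2 (even) → k=1
k=0  a_k=5  p_k/q_k = 5/1
k=1  a_k=1  p_k/q_k = 6/1
→ (6, 1).  Check: 6²=36, 35·1²=35, difference 1.

6 1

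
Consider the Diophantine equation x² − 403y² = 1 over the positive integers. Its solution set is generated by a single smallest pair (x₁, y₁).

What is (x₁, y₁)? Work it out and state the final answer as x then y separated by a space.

669878 33369

[20; 13,2,1,3,1,3,1,2,13,40] for √403; ℓ=10 ⇒ convergent index 9
step 0: (20, 1)  from 20·(1,0) + (0,1)
…
step 3: (803, 40)  from 1·(542,27) + (261,13)
…
step 8: (50147, 2498)  from 2·(17967,895) + (14213,708)
step 9: (669878, 33369)  from 13·(50147,2498) + (17967,895)
→ (669878, 33369).  Check: 669878²=448736534884, 403·33369²=448736534883, difference 1.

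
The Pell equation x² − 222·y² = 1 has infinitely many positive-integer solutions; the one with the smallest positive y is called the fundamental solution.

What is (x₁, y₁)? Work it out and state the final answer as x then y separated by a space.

149 10

√222 = [14; 1,8,1,28, …], period ℓ=4 (even) → k=3
k=0  a_k=14  p_k/q_k = 14/1
k=1  a_k=1  p_k/q_k = 15/1
k=2  a_k=8  p_k/q_k = 134/9
k=3  a_k=1  p_k/q_k = 149/10
→ (149, 10).  Check: 149²=22201, 222·10²=22200, difference 1.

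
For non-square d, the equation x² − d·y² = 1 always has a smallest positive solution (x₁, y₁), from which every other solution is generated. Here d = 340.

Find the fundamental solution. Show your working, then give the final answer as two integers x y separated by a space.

285769 15498

√340 = [18; 2,3,1,1,1,…,3,2,36, …], period ℓ=14 (even) → k=13
a_0=18:  p_0=18·1+0=18,  q_0=18·0+1=1
…
a_3=1:  p_3=1·129+37=166,  q_3=1·7+2=9
a_4=1:  p_4=1·166+129=295,  q_4=1·9+7=16
…
a_6=1:  p_6=1·461+295=756,  q_6=1·25+16=41
…
a_10=1:  p_10=1·13774+7265=21039,  q_10=1·747+394=1141
a_11=1:  p_11=1·21039+13774=34813,  q_11=1·1141+747=1888
a_12=3:  p_12=3·34813+21039=125478,  q_12=3·1888+1141=6805
a_13=2:  p_13=2·125478+34813=285769,  q_13=2·6805+1888=15498
(x₁, y₁) = (285769, 15498);  285769² − 340·15498² = 1 ✓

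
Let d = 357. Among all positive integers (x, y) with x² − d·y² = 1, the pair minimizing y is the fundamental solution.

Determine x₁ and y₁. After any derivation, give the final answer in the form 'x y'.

√357 → a₀=18, period (1,8,2,8,1,36); ℓ=6 even so k=5
k=0  a_k=18  p_k/q_k = 18/1
k=1  a_k=1  p_k/q_k = 19/1
k=2  a_k=8  p_k/q_k = 170/9
…
k=4  a_k=8  p_k/q_k = 3042/161
k=5  a_k=1  p_k/q_k = 3401/180
→ (3401, 180).  Check: 3401²=11566801, 357·180²=11566800, difference 1.

3401 180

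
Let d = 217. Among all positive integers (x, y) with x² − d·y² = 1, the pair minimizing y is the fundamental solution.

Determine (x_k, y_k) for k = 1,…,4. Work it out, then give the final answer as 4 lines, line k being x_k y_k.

√217 → a₀=14, period (1,2,1,2,1,…,2,1,28); ℓ=16 even so k=15
k=0  a_k=14  p_k/q_k = 14/1
k=1  a_k=1  p_k/q_k = 15/1
…
k=3  a_k=1  p_k/q_k = 59/4
k=4  a_k=2  p_k/q_k = 162/11
k=5  a_k=1  p_k/q_k = 221/15
k=6  a_k=1  p_k/q_k = 383/26
…
k=8  a_k=4  p_k/q_k = 15055/1022
k=9  a_k=9  p_k/q_k = 139163/9447
k=10  a_k=1  p_k/q_k = 154218/10469
k=11  a_k=1  p_k/q_k = 293381/19916
k=12  a_k=2  p_k/q_k = 740980/50301
k=13  a_k=1  p_k/q_k = 1034361/70217
k=14  a_k=2  p_k/q_k = 2809702/190735
k=15  a_k=1  p_k/q_k = 3844063/260952
(x₁, y₁) = (3844063, 260952);  3844063² − 217·260952² = 1 ✓
(x_2, y_2) = (3844063·3844063 + 217·260952·260952, 3844063·260952 + 260952·3844063) = (29553640695937, 2006231855952)
(x_3, y_3) = (3844063·29553640695937 + 217·260952·2006231855952, 3844063·2006231855952 + 260952·29553640695937) = (227212113429087499999, 15424163293772565000)
(x_4, y_4) = (3844063·227212113429087499999 + 217·260952·15424163293772565000, 3844063·15424163293772565000 + 260952·227212113429087499999) = (1746835356769087211376615937, 118582910847096488831334048)

3844063 260952
29553640695937 2006231855952
227212113429087499999 15424163293772565000
1746835356769087211376615937 118582910847096488831334048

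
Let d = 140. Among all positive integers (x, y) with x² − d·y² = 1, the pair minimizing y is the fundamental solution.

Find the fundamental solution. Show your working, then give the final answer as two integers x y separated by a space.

[11; 1,4,1,22] for √140; ℓ=4 ⇒ convergent index 3
step 0: (11, 1)  from 11·(1,0) + (0,1)
step 1: (12, 1)  from 1·(11,1) + (1,0)
step 2: (59, 5)  from 4·(12,1) + (11,1)
step 3: (71, 6)  from 1·(59,5) + (12,1)
→ (71, 6).  Check: 71²=5041, 140·6²=5040, difference 1.

71 6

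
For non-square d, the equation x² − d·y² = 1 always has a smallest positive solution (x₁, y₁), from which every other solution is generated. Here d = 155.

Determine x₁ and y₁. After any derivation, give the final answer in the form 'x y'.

249 20

√155 → a₀=12, period (2,4,2,24); ℓ=4 even so k=3
a_0=12:  p_0=12·1+0=12,  q_0=12·0+1=1
…
a_2=4:  p_2=4·25+12=112,  q_2=4·2+1=9
a_3=2:  p_3=2·112+25=249,  q_3=2·9+2=20
fundamental: x₁=249, y₁=20  (since 62001 − 155·400 = 1)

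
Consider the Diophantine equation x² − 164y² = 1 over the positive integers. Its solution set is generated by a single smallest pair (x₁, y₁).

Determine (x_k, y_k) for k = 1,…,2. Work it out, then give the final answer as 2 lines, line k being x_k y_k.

√164 → a₀=12, period (1,4,6,4,1,24); ℓ=6 even so k=5
i=0: a=12 ⇒ p=12, q=1
i=1: a=1 ⇒ p=13, q=1
…
i=3: a=6 ⇒ p=397, q=31
i=4: a=4 ⇒ p=1652, q=129
i=5: a=1 ⇒ p=2049, q=160
(x₁, y₁) = (2049, 160);  2049² − 164·160² = 1 ✓
(x_2, y_2) = (2049·2049 + 164·160·160, 2049·160 + 160·2049) = (8396801, 655680)

2049 160
8396801 655680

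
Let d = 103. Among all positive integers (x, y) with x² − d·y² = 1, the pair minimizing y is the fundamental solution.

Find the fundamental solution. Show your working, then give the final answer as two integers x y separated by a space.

227528 22419

[10; 6,1,2,1,1,9,1,1,2,1,6,20] for √103; ℓ=12 ⇒ convergent index 11
k=0  a_k=10  p_k/q_k = 10/1
…
k=2  a_k=1  p_k/q_k = 71/7
…
k=5  a_k=1  p_k/q_k = 477/47
…
k=9  a_k=2  p_k/q_k = 24266/2391
k=10  a_k=1  p_k/q_k = 33877/3338
k=11  a_k=6  p_k/q_k = 227528/22419
→ (227528, 22419).  Check: 227528²=51768990784, 103·22419²=51768990783, difference 1.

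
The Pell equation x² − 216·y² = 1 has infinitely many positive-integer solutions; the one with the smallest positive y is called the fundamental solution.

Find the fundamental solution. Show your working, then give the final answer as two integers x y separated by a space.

√216 → a₀=14, period (1,2,3,2,1,28); ℓ=6 even so k=5
i=0: a=14 ⇒ p=14, q=1
i=1: a=1 ⇒ p=15, q=1
i=2: a=2 ⇒ p=44, q=3
…
i=4: a=2 ⇒ p=338, q=23
i=5: a=1 ⇒ p=485, q=33
(x₁, y₁) = (485, 33);  485² − 216·33² = 1 ✓

485 33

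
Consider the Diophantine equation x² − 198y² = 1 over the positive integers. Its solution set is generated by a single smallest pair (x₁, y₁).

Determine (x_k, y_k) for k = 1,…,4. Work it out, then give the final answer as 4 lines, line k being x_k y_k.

197 14
77617 5516
30580901 2173290
12048797377 856270744

[14; 14,28] for √198; ℓ=2 ⇒ convergent index 1
a_0=14:  p_0=14·1+0=14,  q_0=14·0+1=1
a_1=14:  p_1=14·14+1=197,  q_1=14·1+0=14
→ (197, 14).  Check: 197²=38809, 198·14²=38808, difference 1.
n=2: (197,14)∘(197,14) = (197·197+198·14·14, 197·14+14·197) = (77617,5516)
n=3: (77617,5516)∘(197,14) = (197·77617+198·14·5516, 197·5516+14·77617) = (30580901,2173290)
n=4: (30580901,2173290)∘(197,14) = (197·30580901+198·14·2173290, 197·2173290+14·30580901) = (12048797377,856270744)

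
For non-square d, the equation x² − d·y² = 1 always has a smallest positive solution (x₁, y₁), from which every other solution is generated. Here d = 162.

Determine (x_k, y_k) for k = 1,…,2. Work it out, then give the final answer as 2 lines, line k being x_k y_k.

√162 = [12; 1,2,1,2,12,2,1,2,1,24, …], period ℓ=10 (even) → k=9
a_0=12:  p_0=12·1+0=12,  q_0=12·0+1=1
…
a_3=1:  p_3=1·38+13=51,  q_3=1·3+1=4
a_4=2:  p_4=2·51+38=140,  q_4=2·4+3=11
a_5=12:  p_5=12·140+51=1731,  q_5=12·11+4=136
…
a_8=2:  p_8=2·5333+3602=14268,  q_8=2·419+283=1121
a_9=1:  p_9=1·14268+5333=19601,  q_9=1·1121+419=1540
(x₁, y₁) = (19601, 1540);  19601² − 162·1540² = 1 ✓
(19601+1540√162)^2 = 768398401 + 60371080√162

19601 1540
768398401 60371080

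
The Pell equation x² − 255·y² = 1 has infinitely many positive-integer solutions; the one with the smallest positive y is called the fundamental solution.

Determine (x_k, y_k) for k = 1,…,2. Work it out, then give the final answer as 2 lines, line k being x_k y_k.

16 1
511 32

[15; 1,30] for √255; ℓ=2 ⇒ convergent index 1
i=0: a=15 ⇒ p=15, q=1
i=1: a=1 ⇒ p=16, q=1
fundamental: x₁=16, y₁=1  (since 256 − 255·1 = 1)
k=2:  x_2 = 16·16+255·1·1 = 511,  y_2 = 16·1+1·16 = 32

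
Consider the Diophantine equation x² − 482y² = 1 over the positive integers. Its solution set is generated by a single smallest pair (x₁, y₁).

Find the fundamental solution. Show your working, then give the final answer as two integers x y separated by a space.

483 22

√482 → a₀=21, period (1,20,1,42); ℓ=4 even so k=3
k=0  a_k=21  p_k/q_k = 21/1
…
k=2  a_k=20  p_k/q_k = 461/21
k=3  a_k=1  p_k/q_k = 483/22
fundamental: x₁=483, y₁=22  (since 233289 − 482·484 = 1)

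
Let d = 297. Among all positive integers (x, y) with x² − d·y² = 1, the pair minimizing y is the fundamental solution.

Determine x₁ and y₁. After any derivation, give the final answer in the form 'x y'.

√297 → a₀=17, period (4,3,1,1,2,1,1,3,4,34); ℓ=10 even so k=9
a_0=17:  p_0=17·1+0=17,  q_0=17·0+1=1
…
a_2=3:  p_2=3·69+17=224,  q_2=3·4+1=13
…
a_4=1:  p_4=1·293+224=517,  q_4=1·17+13=30
a_5=2:  p_5=2·517+293=1327,  q_5=2·30+17=77
…
a_7=1:  p_7=1·1844+1327=3171,  q_7=1·107+77=184
a_8=3:  p_8=3·3171+1844=11357,  q_8=3·184+107=659
a_9=4:  p_9=4·11357+3171=48599,  q_9=4·659+184=2820
→ (48599, 2820).  Check: 48599²=2361862801, 297·2820²=2361862800, difference 1.

48599 2820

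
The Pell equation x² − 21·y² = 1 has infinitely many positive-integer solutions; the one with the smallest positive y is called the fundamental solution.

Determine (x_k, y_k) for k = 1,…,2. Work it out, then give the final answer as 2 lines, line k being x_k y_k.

55 12
6049 1320

d=21: √d = [4; 1,1,2,1,1,8] (ℓ=6, even), read p_5/q_5
a_0=4:  p_0=4·1+0=4,  q_0=4·0+1=1
a_1=1:  p_1=1·4+1=5,  q_1=1·1+0=1
a_2=1:  p_2=1·5+4=9,  q_2=1·1+1=2
a_3=2:  p_3=2·9+5=23,  q_3=2·2+1=5
a_4=1:  p_4=1·23+9=32,  q_4=1·5+2=7
a_5=1:  p_5=1·32+23=55,  q_5=1·7+5=12
(x₁, y₁) = (55, 12);  55² − 21·12² = 1 ✓
k=2:  x_2 = 55·55+21·12·12 = 6049,  y_2 = 55·12+12·55 = 1320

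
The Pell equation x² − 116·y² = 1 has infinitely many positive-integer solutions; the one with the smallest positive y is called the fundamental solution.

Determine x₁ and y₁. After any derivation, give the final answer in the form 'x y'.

√116 → a₀=10, period (1,3,2,1,4,1,2,3,1,20); ℓ=10 even so k=9
a_0=10:  p_0=10·1+0=10,  q_0=10·0+1=1
a_1=1:  p_1=1·10+1=11,  q_1=1·1+0=1
…
a_3=2:  p_3=2·43+11=97,  q_3=2·4+1=9
a_4=1:  p_4=1·97+43=140,  q_4=1·9+4=13
…
a_8=3:  p_8=3·2251+797=7550,  q_8=3·209+74=701
a_9=1:  p_9=1·7550+2251=9801,  q_9=1·701+209=910
(x₁, y₁) = (9801, 910);  9801² − 116·910² = 1 ✓

9801 910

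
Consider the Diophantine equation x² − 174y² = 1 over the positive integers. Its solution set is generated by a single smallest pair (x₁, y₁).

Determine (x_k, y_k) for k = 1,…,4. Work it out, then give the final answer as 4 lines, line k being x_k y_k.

1451 110
4210801 319220
12219743051 926376330
35461690123201 2688343790440

√174 → a₀=13, period (5,4,5,26); ℓ=4 even so k=3
step 0: (13, 1)  from 13·(1,0) + (0,1)
…
step 2: (277, 21)  from 4·(66,5) + (13,1)
step 3: (1451, 110)  from 5·(277,21) + (66,5)
→ (1451, 110).  Check: 1451²=2105401, 174·110²=2105400, difference 1.
k=2:  x_2 = 1451·1451+174·110·110 = 4210801,  y_2 = 1451·110+110·1451 = 319220
k=3:  x_3 = 1451·4210801+174·110·319220 = 12219743051,  y_3 = 1451·319220+110·4210801 = 926376330
k=4:  x_4 = 1451·12219743051+174·110·926376330 = 35461690123201,  y_4 = 1451·926376330+110·12219743051 = 2688343790440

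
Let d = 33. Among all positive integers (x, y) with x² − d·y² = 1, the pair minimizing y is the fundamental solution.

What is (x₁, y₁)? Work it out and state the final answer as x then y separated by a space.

23 4

[5; 1,2,1,10] for √33; ℓ=4 ⇒ convergent index 3
step 0: (5, 1)  from 5·(1,0) + (0,1)
step 1: (6, 1)  from 1·(5,1) + (1,0)
step 2: (17, 3)  from 2·(6,1) + (5,1)
step 3: (23, 4)  from 1·(17,3) + (6,1)
(x₁, y₁) = (23, 4);  23² − 33·4² = 1 ✓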